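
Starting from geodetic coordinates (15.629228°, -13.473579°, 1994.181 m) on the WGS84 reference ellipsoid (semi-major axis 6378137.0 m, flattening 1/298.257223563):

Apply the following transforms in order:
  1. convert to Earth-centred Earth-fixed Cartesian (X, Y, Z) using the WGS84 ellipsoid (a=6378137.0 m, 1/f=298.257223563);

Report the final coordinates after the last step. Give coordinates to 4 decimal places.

start: φ=15.629228°, λ=-13.473579°, h=1994.181 m
→ ECEF (a=6378137.000, f=1/298.257223563): X=5976574.4879, Y=-1431934.0610, Z=1707789.8736

X=5976574.4879 m, Y=-1431934.0610 m, Z=1707789.8736 m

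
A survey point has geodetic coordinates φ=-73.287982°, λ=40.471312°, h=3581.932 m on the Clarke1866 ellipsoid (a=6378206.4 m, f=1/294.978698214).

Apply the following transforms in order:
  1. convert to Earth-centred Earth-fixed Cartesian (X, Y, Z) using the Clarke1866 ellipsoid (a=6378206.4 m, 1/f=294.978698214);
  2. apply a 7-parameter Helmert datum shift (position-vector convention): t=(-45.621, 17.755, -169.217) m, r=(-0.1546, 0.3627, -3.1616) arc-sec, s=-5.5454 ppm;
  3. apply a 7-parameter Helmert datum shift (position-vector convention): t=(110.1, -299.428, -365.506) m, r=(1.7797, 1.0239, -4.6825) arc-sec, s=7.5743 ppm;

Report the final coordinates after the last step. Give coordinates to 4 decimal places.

start: φ=-73.287982°, λ=40.471312°, h=3581.932 m
→ ECEF (a=6378206.400, f=1/294.978698214): X=1400412.1132, Y=1194852.7863, Z=-6089811.6433
→ Helmert 7p (PV): X=1400366.3324, Y=1194837.8857, Z=-6089950.4479
→ Helmert 7p (PV): X=1400483.9331, Y=1194568.2631, Z=-6090358.7231

X=1400483.9331 m, Y=1194568.2631 m, Z=-6090358.7231 m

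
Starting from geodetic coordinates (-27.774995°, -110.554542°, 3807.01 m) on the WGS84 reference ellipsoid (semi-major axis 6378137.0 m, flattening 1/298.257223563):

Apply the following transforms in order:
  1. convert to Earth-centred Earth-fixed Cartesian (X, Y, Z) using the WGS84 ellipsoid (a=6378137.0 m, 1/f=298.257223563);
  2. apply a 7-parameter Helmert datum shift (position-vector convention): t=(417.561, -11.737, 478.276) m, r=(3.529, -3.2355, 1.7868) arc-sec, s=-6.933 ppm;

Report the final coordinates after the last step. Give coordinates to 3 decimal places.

X=-1983448.828 m, Y=-5290956.822 m, Z=-2955863.413 m

start: φ=-27.774995°, λ=-110.554542°, h=3807.010 m
→ ECEF (a=6378137.000, f=1/298.257223563): X=-1983972.3495, Y=-5291015.1591, Z=-2956240.5404
→ Helmert 7p (PV): X=-1983448.8280, Y=-5290956.8216, Z=-2955863.4132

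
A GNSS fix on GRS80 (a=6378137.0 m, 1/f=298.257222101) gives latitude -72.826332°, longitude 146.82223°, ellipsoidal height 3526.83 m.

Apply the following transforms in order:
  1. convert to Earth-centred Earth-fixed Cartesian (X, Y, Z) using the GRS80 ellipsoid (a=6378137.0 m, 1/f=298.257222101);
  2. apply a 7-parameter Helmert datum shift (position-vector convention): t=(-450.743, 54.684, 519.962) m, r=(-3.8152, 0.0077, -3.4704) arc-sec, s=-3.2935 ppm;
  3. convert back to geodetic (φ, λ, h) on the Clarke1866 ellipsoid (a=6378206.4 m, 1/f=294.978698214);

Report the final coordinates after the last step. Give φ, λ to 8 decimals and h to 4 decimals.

φ=-72.82325355°, λ=146.83020914°, h=3277.1711 m

start: φ=-72.826332°, λ=146.822230°, h=3526.830 m
→ ECEF (a=6378137.000, f=1/298.257222101): X=-1581959.6339, Y=1034328.9905, Z=-6074917.2912
→ Helmert 7p (PV): X=-1582387.9910, Y=1034294.5193, Z=-6074396.3940
→ geod (Bowring, a=6378206.400): φ=-72.82325355°, λ=146.83020914°, h=3277.1711 m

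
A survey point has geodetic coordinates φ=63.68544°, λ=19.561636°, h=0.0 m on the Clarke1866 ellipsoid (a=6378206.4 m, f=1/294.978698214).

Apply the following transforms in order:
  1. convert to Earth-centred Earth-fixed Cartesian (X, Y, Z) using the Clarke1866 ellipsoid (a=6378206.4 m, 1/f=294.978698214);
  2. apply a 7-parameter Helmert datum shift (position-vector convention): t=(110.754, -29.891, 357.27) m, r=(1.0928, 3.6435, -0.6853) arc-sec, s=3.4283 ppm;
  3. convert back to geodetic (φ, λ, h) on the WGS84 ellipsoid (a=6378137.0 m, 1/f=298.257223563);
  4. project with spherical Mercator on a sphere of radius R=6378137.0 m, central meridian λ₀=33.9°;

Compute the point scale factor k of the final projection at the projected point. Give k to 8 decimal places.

start: φ=63.685440°, λ=19.561636°, h=0.000 m
→ ECEF (a=6378206.400, f=1/294.978698214): X=2671531.6431, Y=949274.4963, Z=5694063.7568
→ Helmert 7p (PV): X=2671755.2911, Y=949208.8162, Z=5694398.3865
→ geod (Bowring, a=6378137.000): φ=63.68355338°, λ=19.55887219°, h=261.9965 m
→ into merc (λ₀=33.9°): φ=63.68355338°, λ−λ₀=-14.34112781°
scale k = 2.25566365

2.25566365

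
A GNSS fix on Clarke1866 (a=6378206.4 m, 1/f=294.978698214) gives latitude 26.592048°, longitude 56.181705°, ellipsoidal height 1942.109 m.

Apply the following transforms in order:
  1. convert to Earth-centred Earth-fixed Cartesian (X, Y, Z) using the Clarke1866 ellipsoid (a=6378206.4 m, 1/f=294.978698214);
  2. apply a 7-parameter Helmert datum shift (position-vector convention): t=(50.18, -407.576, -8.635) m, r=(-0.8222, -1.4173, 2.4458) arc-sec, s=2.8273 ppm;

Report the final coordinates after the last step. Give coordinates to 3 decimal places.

start: φ=26.592048°, λ=56.181705°, h=1942.109 m
→ ECEF (a=6378206.400, f=1/294.978698214): X=3177464.7563, Y=4743163.2173, Z=2838577.4530
→ Helmert 7p (PV): X=3177448.1727, Y=4742818.0438, Z=2838579.7698

X=3177448.173 m, Y=4742818.044 m, Z=2838579.770 m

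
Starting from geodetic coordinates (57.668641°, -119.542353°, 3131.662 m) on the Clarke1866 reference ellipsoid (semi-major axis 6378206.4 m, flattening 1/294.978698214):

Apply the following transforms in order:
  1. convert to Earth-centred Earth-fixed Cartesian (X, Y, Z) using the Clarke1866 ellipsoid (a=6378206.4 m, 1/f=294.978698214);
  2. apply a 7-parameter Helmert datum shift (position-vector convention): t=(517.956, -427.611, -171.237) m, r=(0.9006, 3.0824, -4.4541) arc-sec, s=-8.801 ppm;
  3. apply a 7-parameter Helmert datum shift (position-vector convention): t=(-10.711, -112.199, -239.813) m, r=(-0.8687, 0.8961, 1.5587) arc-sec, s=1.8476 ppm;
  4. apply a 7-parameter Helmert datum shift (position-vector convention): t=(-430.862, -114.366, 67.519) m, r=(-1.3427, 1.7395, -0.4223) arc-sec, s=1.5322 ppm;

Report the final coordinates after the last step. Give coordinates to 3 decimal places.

start: φ=57.668641°, λ=-119.542353°, h=3131.662 m
→ ECEF (a=6378206.400, f=1/294.978698214): X=-1686834.3027, Y=-2976333.9582, Z=5368536.8950
→ Helmert 7p (PV): X=-1686285.5454, Y=-2976722.3892, Z=5368330.6219
→ Helmert 7p (PV): X=-1686253.5552, Y=-2976830.2218, Z=5368120.5901
→ Helmert 7p (PV): X=-1686647.8243, Y=-2976910.7522, Z=5368229.9329

X=-1686647.824 m, Y=-2976910.752 m, Z=5368229.933 m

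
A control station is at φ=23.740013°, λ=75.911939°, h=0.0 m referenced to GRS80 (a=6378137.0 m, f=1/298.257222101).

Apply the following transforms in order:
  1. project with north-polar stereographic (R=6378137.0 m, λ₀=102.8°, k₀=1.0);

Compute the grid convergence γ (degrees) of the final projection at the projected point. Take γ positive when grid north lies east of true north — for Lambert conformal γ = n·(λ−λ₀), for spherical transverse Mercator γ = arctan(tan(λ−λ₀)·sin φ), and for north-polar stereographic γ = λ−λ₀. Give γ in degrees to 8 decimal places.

-26.88806100

start: φ=23.740013°, λ=75.911939°, h=0.000 m
→ into stereo (λ₀=102.8°): φ=23.74001300°, λ−λ₀=-26.88806100°
convergence γ = -26.88806100°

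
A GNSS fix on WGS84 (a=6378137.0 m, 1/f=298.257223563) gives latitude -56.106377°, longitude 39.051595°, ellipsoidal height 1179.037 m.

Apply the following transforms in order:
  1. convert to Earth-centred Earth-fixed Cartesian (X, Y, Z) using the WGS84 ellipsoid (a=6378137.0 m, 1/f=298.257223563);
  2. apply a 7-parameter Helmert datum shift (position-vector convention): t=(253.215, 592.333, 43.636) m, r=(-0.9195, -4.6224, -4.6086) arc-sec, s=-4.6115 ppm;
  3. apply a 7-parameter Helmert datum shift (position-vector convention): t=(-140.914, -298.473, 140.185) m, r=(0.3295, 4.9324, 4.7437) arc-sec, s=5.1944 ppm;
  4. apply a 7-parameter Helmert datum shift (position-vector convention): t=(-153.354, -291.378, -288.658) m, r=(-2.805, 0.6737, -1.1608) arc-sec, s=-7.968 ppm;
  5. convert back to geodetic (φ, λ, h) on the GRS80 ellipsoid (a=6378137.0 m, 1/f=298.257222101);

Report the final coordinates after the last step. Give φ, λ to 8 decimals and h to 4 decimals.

φ=-56.10793361°, λ=39.05092857°, h=1202.4445 m

start: φ=-56.106377°, λ=39.051595°, h=1179.037 m
→ ECEF (a=6378137.000, f=1/298.257223563): X=2769027.6903, Y=2246446.0658, Z=-5272035.0607
→ Helmert 7p (PV): X=2769436.4742, Y=2246942.6690, Z=-5271915.0733
→ Helmert 7p (PV): X=2769132.2024, Y=2246727.9813, Z=-5271864.9091
→ Helmert 7p (PV): X=2768952.2090, Y=2246331.4260, Z=-5272151.1584
→ geod (Bowring, a=6378137.000): φ=-56.10793361°, λ=39.05092857°, h=1202.4445 m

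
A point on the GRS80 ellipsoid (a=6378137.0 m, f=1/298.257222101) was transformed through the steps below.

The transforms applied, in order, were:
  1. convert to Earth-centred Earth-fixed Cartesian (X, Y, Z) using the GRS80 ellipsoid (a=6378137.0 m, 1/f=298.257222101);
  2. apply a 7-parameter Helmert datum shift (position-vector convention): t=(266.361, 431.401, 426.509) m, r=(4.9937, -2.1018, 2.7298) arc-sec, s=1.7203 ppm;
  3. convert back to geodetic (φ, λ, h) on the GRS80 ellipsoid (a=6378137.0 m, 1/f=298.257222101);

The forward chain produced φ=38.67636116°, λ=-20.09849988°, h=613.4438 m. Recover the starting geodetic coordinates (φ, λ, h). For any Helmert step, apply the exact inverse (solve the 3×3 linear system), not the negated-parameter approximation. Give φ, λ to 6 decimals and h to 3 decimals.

φ=38.673864°, λ=-20.103770°, h=256.401 m

start: φ=38.676361°, λ=-20.098500°, h=613.444 m
→ ECEF (a=6378137.000, f=1/298.257222101): X=4682685.6975, Y=-1713480.6022, Z=3964715.4275
→ Helmert⁻¹: X=4682428.9944, Y=-1713875.0484, Z=3964275.8789
→ geod (Bowring, a=6378137.000): φ=38.67386400°, λ=-20.10377000°, h=256.4010 m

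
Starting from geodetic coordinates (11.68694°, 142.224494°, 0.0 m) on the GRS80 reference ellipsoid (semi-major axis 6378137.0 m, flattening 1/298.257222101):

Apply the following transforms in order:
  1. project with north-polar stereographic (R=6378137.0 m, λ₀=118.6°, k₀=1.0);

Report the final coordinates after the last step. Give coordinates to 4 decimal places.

start: φ=11.686940°, λ=142.224494°, h=0.000 m
→ stereo (R=6378137.0, λ₀=118.6°): E=4162757.5547, N=-9517083.4253

E=4162757.5547 m, N=-9517083.4253 m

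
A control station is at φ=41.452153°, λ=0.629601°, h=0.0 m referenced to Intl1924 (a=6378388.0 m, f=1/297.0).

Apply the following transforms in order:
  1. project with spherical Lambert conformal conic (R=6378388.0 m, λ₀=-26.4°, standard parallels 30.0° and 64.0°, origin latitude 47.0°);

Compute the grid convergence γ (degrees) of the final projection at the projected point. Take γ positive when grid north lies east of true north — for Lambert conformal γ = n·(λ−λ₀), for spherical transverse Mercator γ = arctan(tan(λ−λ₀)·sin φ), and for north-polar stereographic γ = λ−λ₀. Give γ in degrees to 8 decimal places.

20.07747612

start: φ=41.452153°, λ=0.629601°, h=0.000 m
→ into lcc (λ₀=-26.4°): φ=41.45215300°, λ−λ₀=27.02960100°
convergence γ = 20.07747612°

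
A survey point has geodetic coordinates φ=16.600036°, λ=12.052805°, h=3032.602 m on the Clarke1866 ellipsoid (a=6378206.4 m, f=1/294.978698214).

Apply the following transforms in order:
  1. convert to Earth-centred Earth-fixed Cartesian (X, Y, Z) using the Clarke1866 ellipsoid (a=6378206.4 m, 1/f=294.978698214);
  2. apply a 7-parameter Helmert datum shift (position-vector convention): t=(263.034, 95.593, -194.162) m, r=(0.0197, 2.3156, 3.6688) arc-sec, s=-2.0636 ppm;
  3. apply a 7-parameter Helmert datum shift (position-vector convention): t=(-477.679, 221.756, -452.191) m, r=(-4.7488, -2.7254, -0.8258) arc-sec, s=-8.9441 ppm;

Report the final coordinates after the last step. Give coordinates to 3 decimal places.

start: φ=16.600036°, λ=12.052805°, h=3032.602 m
→ ECEF (a=6378206.400, f=1/294.978698214): X=5982128.1283, Y=1277304.0632, Z=1811215.9888
→ Helmert 7p (PV): X=5982376.4317, Y=1277503.2503, Z=1810951.0539
→ Helmert 7p (PV): X=5981826.4322, Y=1277731.3223, Z=1810532.2991

X=5981826.432 m, Y=1277731.322 m, Z=1810532.299 m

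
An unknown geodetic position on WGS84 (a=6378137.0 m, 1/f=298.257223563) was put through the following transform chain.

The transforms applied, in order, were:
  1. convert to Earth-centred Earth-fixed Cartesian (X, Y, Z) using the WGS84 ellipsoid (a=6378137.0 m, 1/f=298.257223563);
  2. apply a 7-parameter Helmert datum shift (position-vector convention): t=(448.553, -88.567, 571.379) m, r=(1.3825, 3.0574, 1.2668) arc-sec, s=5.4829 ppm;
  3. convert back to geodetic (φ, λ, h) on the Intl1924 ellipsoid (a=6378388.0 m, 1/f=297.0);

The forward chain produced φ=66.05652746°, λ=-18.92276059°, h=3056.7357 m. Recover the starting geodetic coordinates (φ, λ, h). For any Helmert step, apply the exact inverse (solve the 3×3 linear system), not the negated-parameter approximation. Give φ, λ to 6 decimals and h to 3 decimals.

φ=66.058476°, λ=-18.924277°, h=2490.763 m

start: φ=66.056527°, λ=-18.922761°, h=3056.736 m
→ ECEF (a=6378388.000, f=1/297.0): X=2456756.5064, Y=-842226.2465, Z=5809434.2919
→ Helmert⁻¹: X=2456203.2107, Y=-842109.2129, Z=5808873.1155
→ geod (Bowring, a=6378137.000): φ=66.05847600°, λ=-18.92427700°, h=2490.7630 m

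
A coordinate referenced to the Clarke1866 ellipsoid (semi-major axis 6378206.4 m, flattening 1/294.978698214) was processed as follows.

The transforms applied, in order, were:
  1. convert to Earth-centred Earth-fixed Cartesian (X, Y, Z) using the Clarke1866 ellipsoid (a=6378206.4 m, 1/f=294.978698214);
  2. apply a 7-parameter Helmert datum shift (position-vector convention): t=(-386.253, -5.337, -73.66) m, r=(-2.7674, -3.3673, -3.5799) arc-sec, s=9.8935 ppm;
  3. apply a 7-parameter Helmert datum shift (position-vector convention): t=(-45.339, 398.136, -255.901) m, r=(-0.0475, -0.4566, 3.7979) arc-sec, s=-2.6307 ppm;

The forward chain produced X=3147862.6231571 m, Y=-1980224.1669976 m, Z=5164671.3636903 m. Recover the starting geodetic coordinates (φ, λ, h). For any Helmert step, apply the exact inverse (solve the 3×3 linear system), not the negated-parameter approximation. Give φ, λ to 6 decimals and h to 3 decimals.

start: X=3147862.6232, Y=-1980224.1670, Z=5164671.3637 m
→ Helmert⁻¹: X=3147891.2069, Y=-1980686.6641, Z=5164933.4276
→ Helmert⁻¹: X=3148365.0064, Y=-1980676.3847, Z=5164878.0164
→ geod (Bowring, a=6378206.400): φ=54.42407600°, λ=-32.17451900°, h=901.0000 m

φ=54.424076°, λ=-32.174519°, h=901.000 m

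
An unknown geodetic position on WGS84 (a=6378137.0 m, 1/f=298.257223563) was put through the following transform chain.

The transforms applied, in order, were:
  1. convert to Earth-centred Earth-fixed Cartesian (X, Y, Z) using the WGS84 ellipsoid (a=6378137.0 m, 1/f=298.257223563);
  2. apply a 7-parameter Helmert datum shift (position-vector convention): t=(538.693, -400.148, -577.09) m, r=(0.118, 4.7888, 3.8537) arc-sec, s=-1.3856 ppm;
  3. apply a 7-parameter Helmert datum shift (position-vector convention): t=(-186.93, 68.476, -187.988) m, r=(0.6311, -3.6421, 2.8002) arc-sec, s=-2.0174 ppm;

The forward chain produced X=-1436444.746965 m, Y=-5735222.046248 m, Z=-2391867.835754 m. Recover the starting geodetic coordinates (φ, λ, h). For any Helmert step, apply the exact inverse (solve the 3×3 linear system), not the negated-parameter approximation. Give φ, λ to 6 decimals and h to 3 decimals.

φ=-22.154283°, λ=-104.066847°, h=2264.202 m

start: X=-1436444.7470, Y=-5735222.0462, Z=-2391867.8358 m
→ Helmert⁻¹: X=-1436380.8055, Y=-5735289.9103, Z=-2391641.7620
→ Helmert⁻¹: X=-1436973.1221, Y=-5734872.2291, Z=-2391098.0661
→ geod (Bowring, a=6378137.000): φ=-22.15428300°, λ=-104.06684700°, h=2264.2020 m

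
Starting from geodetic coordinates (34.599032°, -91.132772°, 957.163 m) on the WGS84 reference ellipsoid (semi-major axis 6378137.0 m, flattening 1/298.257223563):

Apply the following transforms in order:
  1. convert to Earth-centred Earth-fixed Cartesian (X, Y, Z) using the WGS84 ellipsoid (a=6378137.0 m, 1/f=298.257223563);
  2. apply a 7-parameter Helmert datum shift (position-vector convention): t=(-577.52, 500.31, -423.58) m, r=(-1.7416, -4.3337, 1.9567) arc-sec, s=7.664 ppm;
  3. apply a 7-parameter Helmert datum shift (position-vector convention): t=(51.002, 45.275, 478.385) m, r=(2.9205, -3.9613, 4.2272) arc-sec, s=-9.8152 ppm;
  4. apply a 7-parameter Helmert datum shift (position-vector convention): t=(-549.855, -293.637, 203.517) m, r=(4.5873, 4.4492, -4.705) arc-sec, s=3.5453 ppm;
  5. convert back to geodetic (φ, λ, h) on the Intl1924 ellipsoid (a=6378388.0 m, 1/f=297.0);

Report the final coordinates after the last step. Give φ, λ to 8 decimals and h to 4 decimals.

φ=34.60127065°, λ=-91.14485572°, h=700.8354 m

start: φ=34.599032°, λ=-91.132772°, h=957.163 m
→ ECEF (a=6378137.000, f=1/298.257223563): X=-103919.3898, Y=-5255573.6253, Z=3601883.7931
→ Helmert 7p (PV): X=-104523.5271, Y=-5255084.1670, Z=3601530.0104
→ Helmert 7p (PV): X=-104432.9688, Y=-5255040.4479, Z=3601896.6324
→ Helmert 7p (PV): X=-105025.3701, Y=-5255430.4394, Z=3601998.3001
→ geod (Bowring, a=6378388.000): φ=34.60127065°, λ=-91.14485572°, h=700.8354 m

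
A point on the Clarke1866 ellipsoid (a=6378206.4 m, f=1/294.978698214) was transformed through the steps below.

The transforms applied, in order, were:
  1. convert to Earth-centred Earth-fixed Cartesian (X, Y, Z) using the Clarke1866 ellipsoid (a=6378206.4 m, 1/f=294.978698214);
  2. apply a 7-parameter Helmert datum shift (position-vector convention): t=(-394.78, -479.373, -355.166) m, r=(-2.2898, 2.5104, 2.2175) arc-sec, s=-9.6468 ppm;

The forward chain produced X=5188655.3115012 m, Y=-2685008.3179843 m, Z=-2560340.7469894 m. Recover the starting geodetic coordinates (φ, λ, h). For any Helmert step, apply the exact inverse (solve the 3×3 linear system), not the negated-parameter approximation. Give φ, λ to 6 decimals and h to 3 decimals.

start: X=5188655.3115, Y=-2685008.3180, Z=-2560340.7470 m
→ Helmert⁻¹: X=5189102.4453, Y=-2684582.2101, Z=-2559976.9238
→ geod (Bowring, a=6378206.400): φ=-23.80493800°, λ=-27.35478600°, h=3946.8770 m

φ=-23.804938°, λ=-27.354786°, h=3946.877 m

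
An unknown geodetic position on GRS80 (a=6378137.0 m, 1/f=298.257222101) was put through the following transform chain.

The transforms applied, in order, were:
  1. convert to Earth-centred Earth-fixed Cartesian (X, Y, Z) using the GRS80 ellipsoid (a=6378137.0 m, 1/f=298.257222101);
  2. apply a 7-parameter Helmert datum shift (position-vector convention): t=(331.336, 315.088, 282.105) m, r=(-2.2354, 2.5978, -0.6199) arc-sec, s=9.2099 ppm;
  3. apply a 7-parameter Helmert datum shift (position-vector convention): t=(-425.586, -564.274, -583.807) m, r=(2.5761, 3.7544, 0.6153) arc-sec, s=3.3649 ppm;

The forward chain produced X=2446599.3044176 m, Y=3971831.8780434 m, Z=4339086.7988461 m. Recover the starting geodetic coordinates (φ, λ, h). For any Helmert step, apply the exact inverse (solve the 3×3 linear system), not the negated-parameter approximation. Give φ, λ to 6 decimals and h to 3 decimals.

φ=43.120732°, λ=58.369509°, h=3074.091 m

start: X=2446599.3044, Y=3971831.8780, Z=4339086.7988 m
→ Helmert⁻¹: X=2446949.5168, Y=3972429.6851, Z=4339650.9295
→ Helmert⁻¹: X=2446529.0579, Y=3972038.3390, Z=4339402.7196
→ geod (Bowring, a=6378137.000): φ=43.12073200°, λ=58.36950900°, h=3074.0910 m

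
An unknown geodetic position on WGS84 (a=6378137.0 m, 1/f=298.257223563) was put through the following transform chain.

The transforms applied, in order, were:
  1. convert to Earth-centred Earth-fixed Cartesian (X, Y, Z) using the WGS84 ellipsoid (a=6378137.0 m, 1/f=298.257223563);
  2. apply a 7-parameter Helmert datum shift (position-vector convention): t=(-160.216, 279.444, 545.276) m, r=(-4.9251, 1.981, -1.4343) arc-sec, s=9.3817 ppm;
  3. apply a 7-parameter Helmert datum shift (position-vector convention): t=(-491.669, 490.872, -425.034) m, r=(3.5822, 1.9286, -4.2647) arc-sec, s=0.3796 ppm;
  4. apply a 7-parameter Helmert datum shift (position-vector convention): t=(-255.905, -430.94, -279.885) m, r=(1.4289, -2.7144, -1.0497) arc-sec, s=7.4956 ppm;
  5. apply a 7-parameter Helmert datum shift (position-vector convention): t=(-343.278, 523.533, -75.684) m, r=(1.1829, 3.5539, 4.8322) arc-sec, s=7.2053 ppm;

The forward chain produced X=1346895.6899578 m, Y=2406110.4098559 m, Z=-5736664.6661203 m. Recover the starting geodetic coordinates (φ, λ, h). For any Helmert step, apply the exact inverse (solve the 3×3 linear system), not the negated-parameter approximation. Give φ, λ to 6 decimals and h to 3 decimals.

start: X=1346895.6900, Y=2406110.4099, Z=-5736664.6661 m
→ Helmert⁻¹: X=1347384.4543, Y=2405505.0804, Z=-5736538.2287
→ Helmert⁻¹: X=1347542.5264, Y=2405885.1064, Z=-5736249.7474
→ Helmert⁻¹: X=1348037.5825, Y=2405321.5787, Z=-5735851.7050
→ Helmert⁻¹: X=1348223.5176, Y=2405165.9148, Z=-5736272.7863
→ geod (Bowring, a=6378137.000): φ=-64.47755000°, λ=60.72704900°, h=3789.4170 m

φ=-64.477550°, λ=60.727049°, h=3789.417 m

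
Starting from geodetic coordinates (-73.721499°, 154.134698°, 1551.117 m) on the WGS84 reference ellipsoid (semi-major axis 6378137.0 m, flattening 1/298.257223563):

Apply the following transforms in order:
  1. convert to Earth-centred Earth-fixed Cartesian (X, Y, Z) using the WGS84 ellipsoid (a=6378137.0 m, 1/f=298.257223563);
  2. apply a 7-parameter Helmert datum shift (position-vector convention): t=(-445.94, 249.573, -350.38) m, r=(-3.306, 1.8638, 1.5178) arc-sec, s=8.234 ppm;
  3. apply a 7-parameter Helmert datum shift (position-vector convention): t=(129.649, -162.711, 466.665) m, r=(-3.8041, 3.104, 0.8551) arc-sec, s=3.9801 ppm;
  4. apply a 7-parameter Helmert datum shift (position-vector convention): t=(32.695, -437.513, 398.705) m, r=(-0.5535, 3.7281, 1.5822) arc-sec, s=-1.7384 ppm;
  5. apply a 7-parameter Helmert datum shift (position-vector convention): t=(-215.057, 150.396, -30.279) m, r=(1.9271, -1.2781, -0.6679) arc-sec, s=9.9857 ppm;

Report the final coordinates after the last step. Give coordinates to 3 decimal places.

X=-1614871.747 m, Y=782181.500 m, Z=-6101391.375 m

start: φ=-73.721499°, λ=154.134698°, h=1551.117 m
→ ECEF (a=6378137.000, f=1/298.257223563): X=-1614108.1428, Y=782561.1872, Z=-6101787.5264
→ Helmert 7p (PV): X=-1614628.2678, Y=782707.5264, Z=-6102186.1063
→ Helmert 7p (PV): X=-1614600.1199, Y=782428.6952, Z=-6101733.8660
→ Helmert 7p (PV): X=-1614680.9045, Y=781961.0632, Z=-6101297.4705
→ Helmert 7p (PV): X=-1614871.7466, Y=782181.5002, Z=-6101391.3747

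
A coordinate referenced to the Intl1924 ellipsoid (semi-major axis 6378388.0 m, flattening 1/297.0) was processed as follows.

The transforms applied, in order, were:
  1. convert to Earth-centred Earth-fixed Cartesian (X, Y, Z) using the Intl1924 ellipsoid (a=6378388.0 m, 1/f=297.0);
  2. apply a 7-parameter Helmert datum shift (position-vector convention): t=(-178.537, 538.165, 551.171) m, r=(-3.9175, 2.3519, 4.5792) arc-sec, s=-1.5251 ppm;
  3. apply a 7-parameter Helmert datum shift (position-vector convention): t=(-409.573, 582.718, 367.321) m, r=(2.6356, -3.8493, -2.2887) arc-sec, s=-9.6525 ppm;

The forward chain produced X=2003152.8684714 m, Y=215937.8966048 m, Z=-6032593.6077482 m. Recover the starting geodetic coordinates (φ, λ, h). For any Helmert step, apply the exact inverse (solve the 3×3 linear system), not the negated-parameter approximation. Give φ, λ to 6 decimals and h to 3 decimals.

start: X=2003152.8685, Y=215937.8966, Z=-6032593.6077 m
→ Helmert⁻¹: X=2003466.8035, Y=215302.3987, Z=-6033059.3021
→ Helmert⁻¹: X=2003721.9628, Y=214834.6709, Z=-6033592.7476
→ geod (Bowring, a=6378388.000): φ=-71.64657600°, λ=6.11974900°, h=2176.4500 m

φ=-71.646576°, λ=6.119749°, h=2176.450 m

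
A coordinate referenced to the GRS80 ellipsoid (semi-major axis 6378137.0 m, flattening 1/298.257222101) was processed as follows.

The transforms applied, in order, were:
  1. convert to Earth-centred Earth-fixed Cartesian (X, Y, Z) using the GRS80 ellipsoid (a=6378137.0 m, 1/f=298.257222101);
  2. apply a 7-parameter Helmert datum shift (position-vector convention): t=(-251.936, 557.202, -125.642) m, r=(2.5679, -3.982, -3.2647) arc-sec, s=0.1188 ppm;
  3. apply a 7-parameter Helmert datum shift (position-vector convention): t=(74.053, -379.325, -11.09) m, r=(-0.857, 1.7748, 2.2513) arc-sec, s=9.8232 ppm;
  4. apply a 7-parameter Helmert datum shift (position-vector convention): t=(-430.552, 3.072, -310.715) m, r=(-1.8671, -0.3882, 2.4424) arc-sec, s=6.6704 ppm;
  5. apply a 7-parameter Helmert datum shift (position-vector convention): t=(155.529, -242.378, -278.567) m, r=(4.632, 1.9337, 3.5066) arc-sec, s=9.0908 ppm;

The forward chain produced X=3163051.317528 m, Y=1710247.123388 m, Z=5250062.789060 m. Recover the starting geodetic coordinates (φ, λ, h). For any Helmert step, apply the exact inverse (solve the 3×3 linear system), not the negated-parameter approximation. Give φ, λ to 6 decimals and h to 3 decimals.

start: X=3163051.3175, Y=1710247.1234, Z=5250062.7891 m
→ Helmert⁻¹: X=3162846.8949, Y=1710538.0853, Z=5250284.8651
→ Helmert⁻¹: X=3163286.4820, Y=1710438.6187, Z=5250570.0861
→ Helmert⁻¹: X=3163154.8502, Y=1710744.7983, Z=5250563.9243
→ Helmert⁻¹: X=3163480.7046, Y=1710302.8313, Z=5250606.5781
→ geod (Bowring, a=6378137.000): φ=55.77140700°, λ=28.39741000°, h=530.5840 m

φ=55.771407°, λ=28.397410°, h=530.584 m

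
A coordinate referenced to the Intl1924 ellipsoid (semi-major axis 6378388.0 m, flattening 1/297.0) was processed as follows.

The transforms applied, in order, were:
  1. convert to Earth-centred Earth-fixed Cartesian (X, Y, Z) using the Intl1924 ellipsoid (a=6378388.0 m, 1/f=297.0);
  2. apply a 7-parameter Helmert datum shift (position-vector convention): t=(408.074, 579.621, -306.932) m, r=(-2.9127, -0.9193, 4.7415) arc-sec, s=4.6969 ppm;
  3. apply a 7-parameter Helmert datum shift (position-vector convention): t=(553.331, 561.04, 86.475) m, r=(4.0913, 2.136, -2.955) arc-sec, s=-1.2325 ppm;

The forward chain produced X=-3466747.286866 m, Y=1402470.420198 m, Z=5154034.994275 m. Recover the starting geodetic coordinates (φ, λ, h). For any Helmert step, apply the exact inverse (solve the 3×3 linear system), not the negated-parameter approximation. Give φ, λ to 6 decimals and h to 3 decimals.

φ=54.216706°, λ=157.995219°, h=3969.460 m

start: X=-3466747.2869, Y=1402470.4202, Z=5154034.9943 m
→ Helmert⁻¹: X=-3467378.3479, Y=1401963.6619, Z=5153891.1565
→ Helmert⁻¹: X=-3467714.9482, Y=1401384.3892, Z=5154209.1242
→ geod (Bowring, a=6378388.000): φ=54.21670600°, λ=157.99521900°, h=3969.4600 m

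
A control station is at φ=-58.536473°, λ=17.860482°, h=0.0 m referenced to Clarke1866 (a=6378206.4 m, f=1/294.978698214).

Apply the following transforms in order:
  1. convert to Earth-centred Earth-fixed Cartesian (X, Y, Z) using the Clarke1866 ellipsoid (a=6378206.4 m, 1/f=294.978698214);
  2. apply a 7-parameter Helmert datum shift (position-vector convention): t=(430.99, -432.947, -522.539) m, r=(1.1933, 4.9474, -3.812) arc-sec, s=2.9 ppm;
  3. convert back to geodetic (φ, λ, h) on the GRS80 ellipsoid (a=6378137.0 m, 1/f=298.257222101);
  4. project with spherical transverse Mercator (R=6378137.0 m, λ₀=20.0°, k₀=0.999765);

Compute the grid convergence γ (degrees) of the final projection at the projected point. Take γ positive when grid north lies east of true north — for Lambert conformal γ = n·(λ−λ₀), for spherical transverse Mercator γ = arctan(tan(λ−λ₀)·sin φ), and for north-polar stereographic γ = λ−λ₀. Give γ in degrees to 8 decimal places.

1.83302947

start: φ=-58.536473°, λ=17.860482°, h=0.000 m
→ ECEF (a=6378206.400, f=1/294.978698214): X=3176528.3054, Y=1023571.7497, Z=-5416965.5647
→ Helmert 7p (PV): X=3176857.4942, Y=1023114.4040, Z=-5417574.0826
→ geod (Bowring, a=6378137.000): φ=-58.53609417°, λ=17.85127588°, h=505.8614 m
→ into tm (λ₀=20.0°): φ=-58.53609417°, λ−λ₀=-2.14872412°
convergence γ = 1.83302947°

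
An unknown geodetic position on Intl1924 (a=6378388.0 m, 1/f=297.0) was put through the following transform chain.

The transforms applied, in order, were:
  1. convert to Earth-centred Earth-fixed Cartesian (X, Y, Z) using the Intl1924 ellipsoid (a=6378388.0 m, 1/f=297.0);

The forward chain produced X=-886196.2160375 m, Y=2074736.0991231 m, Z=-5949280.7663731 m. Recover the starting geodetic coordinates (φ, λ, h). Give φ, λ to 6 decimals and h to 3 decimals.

φ=-69.360116°, λ=113.129113°, h=3089.172 m

start: X=-886196.2160, Y=2074736.0991, Z=-5949280.7664 m
→ geod (Bowring, a=6378388.000): φ=-69.36011600°, λ=113.12911300°, h=3089.1720 m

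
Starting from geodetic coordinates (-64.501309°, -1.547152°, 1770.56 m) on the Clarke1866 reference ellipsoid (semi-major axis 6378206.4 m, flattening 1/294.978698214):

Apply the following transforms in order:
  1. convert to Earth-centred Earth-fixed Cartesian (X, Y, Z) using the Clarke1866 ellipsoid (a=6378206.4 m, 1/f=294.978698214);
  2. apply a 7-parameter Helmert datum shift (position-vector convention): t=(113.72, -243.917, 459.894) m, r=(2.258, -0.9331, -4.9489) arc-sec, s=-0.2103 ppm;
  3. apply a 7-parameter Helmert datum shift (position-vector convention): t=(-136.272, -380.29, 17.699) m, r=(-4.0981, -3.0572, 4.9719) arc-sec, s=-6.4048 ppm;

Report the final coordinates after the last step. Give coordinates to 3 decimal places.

start: φ=-64.501309°, λ=-1.547152°, h=1770.560 m
→ ECEF (a=6378206.400, f=1/294.978698214): X=2753117.1717, Y=-74360.2121, Z=-5735400.0623
→ Helmert 7p (PV): X=2753254.4744, Y=-74607.3829, Z=-5734927.3216
→ Helmert 7p (PV): X=2753187.3677, Y=-75034.7715, Z=-5734830.6015

X=2753187.368 m, Y=-75034.771 m, Z=-5734830.602 m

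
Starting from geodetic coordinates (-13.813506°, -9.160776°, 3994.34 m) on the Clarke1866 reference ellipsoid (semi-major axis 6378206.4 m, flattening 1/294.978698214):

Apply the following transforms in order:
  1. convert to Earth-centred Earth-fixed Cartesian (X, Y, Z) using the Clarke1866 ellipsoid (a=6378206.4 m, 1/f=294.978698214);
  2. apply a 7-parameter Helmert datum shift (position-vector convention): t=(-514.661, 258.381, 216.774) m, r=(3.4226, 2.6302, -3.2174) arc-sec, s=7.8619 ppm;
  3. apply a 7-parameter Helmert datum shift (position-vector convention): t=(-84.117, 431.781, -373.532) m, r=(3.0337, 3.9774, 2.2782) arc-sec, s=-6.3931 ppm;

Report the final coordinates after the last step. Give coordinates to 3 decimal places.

X=6119104.622 m, Y=-986175.643 m, Z=-1514199.366 m

start: φ=-13.813506°, λ=-9.160776°, h=3994.340 m
→ ECEF (a=6378206.400, f=1/294.978698214): X=6119747.3961, Y=-986883.8641, Z=-1513813.4620
→ Helmert 7p (PV): X=6119246.1504, Y=-986703.5816, Z=-1513703.0022
→ Helmert 7p (PV): X=6119104.6220, Y=-986175.6426, Z=-1514199.3656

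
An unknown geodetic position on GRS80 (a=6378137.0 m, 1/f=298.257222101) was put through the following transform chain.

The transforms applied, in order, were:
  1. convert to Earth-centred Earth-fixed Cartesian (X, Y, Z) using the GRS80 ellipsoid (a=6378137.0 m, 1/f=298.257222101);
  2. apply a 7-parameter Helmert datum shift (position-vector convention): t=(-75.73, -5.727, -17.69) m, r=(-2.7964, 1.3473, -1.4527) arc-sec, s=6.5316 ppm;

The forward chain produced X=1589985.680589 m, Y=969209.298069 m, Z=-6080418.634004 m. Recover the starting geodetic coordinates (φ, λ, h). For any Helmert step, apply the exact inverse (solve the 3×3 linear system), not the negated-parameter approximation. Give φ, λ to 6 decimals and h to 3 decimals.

start: X=1589985.6806, Y=969209.2981, Z=-6080418.6340 m
→ Helmert⁻¹: X=1590083.9144, Y=969302.3265, Z=-6080337.7021
→ geod (Bowring, a=6378137.000): φ=-73.07912300°, λ=31.36614800°, h=543.2480 m

φ=-73.079123°, λ=31.366148°, h=543.248 m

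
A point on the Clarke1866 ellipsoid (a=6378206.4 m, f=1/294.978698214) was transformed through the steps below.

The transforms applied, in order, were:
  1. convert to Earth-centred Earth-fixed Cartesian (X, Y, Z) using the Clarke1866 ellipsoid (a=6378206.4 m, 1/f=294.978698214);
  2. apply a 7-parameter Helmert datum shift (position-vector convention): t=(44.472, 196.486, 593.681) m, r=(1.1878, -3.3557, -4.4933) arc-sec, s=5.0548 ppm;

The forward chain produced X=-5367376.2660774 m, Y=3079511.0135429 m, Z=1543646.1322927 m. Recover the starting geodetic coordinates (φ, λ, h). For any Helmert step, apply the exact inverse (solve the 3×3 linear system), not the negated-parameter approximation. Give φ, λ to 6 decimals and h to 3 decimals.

start: X=-5367376.2661, Y=3079511.0135, Z=1543646.1323 m
→ Helmert⁻¹: X=-5367435.5797, Y=3079190.9236, Z=1543114.2419
→ geod (Bowring, a=6378206.400): φ=14.09410000°, λ=150.15796500°, h=524.5900 m

φ=14.094100°, λ=150.157965°, h=524.590 m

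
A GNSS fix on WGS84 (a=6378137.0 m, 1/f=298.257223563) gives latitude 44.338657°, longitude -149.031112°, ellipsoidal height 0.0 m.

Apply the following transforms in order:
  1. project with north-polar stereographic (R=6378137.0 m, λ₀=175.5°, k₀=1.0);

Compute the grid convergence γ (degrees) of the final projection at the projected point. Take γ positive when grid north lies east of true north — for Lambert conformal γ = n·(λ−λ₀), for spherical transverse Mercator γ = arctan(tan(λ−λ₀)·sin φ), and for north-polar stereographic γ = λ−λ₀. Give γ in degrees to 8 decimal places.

start: φ=44.338657°, λ=-149.031112°, h=0.000 m
→ into stereo (λ₀=175.5°): φ=44.33865700°, λ−λ₀=35.46888800°
convergence γ = 35.46888800°

35.46888800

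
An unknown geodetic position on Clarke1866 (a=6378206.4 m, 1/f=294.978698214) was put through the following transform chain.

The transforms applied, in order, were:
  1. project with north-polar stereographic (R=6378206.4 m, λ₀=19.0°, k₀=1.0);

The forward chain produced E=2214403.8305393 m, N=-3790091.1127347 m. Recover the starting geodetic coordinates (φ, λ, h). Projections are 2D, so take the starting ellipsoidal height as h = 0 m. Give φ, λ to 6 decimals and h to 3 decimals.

start: E=2214403.8305, N=-3790091.1127 m
→ stereo⁻¹: φ=52.02256400°, λ=49.29609400°

φ=52.022564°, λ=49.296094°, h=0.000 m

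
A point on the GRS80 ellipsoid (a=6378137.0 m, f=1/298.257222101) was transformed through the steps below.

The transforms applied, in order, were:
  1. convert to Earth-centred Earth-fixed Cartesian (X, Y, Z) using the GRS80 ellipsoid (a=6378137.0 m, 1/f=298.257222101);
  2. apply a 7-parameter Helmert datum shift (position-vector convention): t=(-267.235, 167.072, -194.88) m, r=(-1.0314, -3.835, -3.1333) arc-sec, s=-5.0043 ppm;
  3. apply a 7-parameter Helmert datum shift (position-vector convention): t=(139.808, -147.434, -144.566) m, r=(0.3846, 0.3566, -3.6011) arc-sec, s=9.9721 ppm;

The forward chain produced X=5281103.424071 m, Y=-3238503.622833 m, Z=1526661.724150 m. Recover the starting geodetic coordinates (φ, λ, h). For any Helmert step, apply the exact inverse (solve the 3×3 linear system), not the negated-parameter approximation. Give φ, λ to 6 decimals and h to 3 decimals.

start: X=5281103.4241, Y=-3238503.6228, Z=1526661.7241 m
→ Helmert⁻¹: X=5280964.8497, Y=-3238228.8507, Z=1526806.2328
→ Helmert⁻¹: X=5281336.0952, Y=-3238339.5367, Z=1526894.3677
→ geod (Bowring, a=6378137.000): φ=13.93524600°, λ=-31.51524000°, h=3591.9130 m

φ=13.935246°, λ=-31.515240°, h=3591.913 m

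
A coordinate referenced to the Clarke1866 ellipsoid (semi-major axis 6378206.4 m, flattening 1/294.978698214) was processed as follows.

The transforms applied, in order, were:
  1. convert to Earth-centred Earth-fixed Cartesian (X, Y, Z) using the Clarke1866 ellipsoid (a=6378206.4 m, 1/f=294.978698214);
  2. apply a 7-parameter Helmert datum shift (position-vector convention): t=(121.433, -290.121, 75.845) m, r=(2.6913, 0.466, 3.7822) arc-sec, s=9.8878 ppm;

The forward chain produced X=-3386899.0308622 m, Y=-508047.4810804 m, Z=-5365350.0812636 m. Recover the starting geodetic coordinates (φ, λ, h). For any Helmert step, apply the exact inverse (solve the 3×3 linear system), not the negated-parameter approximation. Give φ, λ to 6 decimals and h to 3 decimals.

φ=-57.625200°, λ=-171.473989°, h=2453.617 m

start: X=-3386899.0309, Y=-508047.4811, Z=-5365350.0813 m
→ Helmert⁻¹: X=-3386984.1630, Y=-507760.2400, Z=-5365373.9014
→ geod (Bowring, a=6378206.400): φ=-57.62520000°, λ=-171.47398900°, h=2453.6170 m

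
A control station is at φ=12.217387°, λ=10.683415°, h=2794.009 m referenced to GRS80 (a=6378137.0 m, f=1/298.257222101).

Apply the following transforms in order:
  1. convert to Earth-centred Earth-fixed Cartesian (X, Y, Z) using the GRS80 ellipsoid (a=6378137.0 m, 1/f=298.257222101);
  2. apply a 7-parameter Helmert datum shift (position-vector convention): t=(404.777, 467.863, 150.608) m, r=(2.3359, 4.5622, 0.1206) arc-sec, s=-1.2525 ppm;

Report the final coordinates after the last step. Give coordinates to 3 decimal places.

start: φ=12.217387°, λ=10.683415°, h=2794.009 m
→ ECEF (a=6378137.000, f=1/298.257222101): X=6129233.4479, Y=1156293.2546, Z=1341506.7897
→ Helmert 7p (PV): X=6129659.5436, Y=1156748.0607, Z=1341533.2450

X=6129659.544 m, Y=1156748.061 m, Z=1341533.245 m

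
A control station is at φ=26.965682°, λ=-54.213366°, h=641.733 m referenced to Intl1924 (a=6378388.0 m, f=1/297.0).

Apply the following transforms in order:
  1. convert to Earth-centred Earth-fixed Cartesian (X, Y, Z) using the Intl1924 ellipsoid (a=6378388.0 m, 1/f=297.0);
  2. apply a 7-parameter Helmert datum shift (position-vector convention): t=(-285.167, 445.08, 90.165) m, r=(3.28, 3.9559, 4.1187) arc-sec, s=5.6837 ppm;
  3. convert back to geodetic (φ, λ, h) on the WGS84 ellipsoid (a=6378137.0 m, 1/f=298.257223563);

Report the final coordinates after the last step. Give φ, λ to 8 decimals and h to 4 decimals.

φ=26.96651376°, λ=-54.21174911°, h=480.2757 m

start: φ=26.965682°, λ=-54.213366°, h=641.733 m
→ ECEF (a=6378388.000, f=1/297.0): X=3326995.6782, Y=-4615262.2127, Z=2875157.5912
→ Helmert 7p (PV): X=3326876.7213, Y=-4614822.6513, Z=2875126.8980
→ geod (Bowring, a=6378137.000): φ=26.96651376°, λ=-54.21174911°, h=480.2757 m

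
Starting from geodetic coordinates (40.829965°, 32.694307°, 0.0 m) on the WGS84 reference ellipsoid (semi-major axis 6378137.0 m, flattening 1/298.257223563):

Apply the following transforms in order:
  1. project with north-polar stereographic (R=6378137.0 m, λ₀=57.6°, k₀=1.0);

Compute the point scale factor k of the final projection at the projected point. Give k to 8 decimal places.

1.20932407

start: φ=40.829965°, λ=32.694307°, h=0.000 m
→ into stereo (λ₀=57.6°): φ=40.82996500°, λ−λ₀=-24.90569300°
scale k = 1.20932407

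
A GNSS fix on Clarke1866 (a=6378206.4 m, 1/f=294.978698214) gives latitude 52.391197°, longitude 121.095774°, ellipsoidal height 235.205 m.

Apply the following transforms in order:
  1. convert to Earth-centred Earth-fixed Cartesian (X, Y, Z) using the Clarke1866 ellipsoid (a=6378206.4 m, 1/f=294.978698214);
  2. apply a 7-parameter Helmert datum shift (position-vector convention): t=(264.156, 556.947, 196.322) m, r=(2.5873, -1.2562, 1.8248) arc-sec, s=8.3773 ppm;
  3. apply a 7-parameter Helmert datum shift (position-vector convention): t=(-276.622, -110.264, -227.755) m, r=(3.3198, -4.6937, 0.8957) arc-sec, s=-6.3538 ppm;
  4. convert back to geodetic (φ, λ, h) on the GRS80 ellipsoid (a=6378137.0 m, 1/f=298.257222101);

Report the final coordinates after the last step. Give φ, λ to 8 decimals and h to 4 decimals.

φ=52.38673709°, λ=121.09621548°, h=381.0454 m

start: φ=52.391197°, λ=121.095774°, h=235.205 m
→ ECEF (a=6378206.400, f=1/294.978698214): X=-2014670.2286, Y=3340314.0198, Z=5029467.7764
→ Helmert 7p (PV): X=-2014483.1326, Y=3340818.0379, Z=5029735.8617
→ Helmert 7p (PV): X=-2014875.9167, Y=3340596.8469, Z=5029484.0777
→ geod (Bowring, a=6378137.000): φ=52.38673709°, λ=121.09621548°, h=381.0454 m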